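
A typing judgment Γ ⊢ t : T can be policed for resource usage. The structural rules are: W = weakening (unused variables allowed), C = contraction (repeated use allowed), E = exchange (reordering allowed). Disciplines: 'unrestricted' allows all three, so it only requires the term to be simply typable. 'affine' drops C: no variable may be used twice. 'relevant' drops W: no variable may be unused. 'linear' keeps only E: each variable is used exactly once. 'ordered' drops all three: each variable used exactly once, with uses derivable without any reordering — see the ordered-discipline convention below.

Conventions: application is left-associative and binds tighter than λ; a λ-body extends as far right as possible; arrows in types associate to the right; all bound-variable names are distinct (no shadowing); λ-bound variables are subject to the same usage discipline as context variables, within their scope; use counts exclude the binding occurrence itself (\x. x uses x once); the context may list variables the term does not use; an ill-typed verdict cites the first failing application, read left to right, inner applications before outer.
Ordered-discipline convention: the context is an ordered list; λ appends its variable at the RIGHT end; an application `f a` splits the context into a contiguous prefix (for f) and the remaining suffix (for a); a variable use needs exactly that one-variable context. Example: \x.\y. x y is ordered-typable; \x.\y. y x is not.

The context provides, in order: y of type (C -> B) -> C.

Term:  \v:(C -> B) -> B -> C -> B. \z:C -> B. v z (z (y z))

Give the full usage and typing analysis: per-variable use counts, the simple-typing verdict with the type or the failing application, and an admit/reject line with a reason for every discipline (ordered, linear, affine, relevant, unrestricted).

use counts: y: 1×, v [bound]: 1×, z [bound]: 3×
use order (left to right): v, z, z, y, z
typing: well-typed at ((C -> B) -> B -> C -> B) -> (C -> B) -> C -> B
ordered: ✗, repeated use of z ×3
linear: ✗, repeated use of z ×3
affine: ✗, repeated use of z ×3
relevant: ✓, y, v, z: all used, weakening unneeded
unrestricted: ✓, simply typable at ((C -> B) -> B -> C -> B) -> (C -> B) -> C -> B; W, C, E all held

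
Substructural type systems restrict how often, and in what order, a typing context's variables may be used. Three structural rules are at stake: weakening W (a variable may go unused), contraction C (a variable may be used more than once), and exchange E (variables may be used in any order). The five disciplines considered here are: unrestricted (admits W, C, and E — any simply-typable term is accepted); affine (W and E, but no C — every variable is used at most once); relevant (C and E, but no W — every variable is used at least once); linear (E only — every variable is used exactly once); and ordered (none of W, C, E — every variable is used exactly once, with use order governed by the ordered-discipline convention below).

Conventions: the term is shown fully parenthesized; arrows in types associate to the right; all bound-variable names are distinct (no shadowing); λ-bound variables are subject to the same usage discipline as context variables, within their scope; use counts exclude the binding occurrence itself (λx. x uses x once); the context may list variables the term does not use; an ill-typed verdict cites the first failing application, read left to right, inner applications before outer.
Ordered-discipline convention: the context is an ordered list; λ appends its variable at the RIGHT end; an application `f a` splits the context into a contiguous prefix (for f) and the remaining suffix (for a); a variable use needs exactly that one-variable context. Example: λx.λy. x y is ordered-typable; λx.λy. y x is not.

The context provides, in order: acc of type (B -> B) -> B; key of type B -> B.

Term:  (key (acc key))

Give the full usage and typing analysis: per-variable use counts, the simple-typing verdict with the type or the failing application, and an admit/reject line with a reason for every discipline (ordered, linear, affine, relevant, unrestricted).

counts: acc: 1; key: 2
use order (left to right): key, acc, key
typing: ✓ — B
ordered: ✗ — repeated use of key ×2
linear: ✗ — repeated use of key ×2
affine: ✗ — repeated use of key ×2
relevant: ✓ — none of acc, key goes unused
unrestricted: ✓ — type-checks (B) and nothing is barred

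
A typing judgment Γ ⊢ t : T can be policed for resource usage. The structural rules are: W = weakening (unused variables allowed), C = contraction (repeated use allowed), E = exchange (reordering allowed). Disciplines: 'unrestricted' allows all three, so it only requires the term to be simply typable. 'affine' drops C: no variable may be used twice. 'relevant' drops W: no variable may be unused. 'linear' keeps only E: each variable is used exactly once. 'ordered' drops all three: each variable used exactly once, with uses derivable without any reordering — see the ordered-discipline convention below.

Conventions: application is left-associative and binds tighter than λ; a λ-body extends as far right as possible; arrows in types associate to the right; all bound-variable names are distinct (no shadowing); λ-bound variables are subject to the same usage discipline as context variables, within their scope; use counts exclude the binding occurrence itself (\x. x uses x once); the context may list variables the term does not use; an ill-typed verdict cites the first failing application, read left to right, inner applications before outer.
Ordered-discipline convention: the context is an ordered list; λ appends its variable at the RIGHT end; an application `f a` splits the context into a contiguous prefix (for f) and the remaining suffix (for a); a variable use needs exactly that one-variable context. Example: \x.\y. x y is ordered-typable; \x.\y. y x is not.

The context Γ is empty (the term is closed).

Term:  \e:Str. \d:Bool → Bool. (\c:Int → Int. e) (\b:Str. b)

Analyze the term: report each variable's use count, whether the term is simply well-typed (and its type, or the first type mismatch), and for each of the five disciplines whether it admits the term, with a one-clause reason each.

use counts: e [bound]: 1, d [bound]: 0, c [bound]: 0, b [bound]: 1
uses in reading order: e, b
typing: ill-typed: an application expects Int → Int but receives Str → Str
ordered: ✗, fails simple typing
linear: ✗, a type mismatch blocks all five
affine: ✗, the type mismatch rejects it
relevant: ✗, not simply typable
unrestricted: ✗, fails simple typing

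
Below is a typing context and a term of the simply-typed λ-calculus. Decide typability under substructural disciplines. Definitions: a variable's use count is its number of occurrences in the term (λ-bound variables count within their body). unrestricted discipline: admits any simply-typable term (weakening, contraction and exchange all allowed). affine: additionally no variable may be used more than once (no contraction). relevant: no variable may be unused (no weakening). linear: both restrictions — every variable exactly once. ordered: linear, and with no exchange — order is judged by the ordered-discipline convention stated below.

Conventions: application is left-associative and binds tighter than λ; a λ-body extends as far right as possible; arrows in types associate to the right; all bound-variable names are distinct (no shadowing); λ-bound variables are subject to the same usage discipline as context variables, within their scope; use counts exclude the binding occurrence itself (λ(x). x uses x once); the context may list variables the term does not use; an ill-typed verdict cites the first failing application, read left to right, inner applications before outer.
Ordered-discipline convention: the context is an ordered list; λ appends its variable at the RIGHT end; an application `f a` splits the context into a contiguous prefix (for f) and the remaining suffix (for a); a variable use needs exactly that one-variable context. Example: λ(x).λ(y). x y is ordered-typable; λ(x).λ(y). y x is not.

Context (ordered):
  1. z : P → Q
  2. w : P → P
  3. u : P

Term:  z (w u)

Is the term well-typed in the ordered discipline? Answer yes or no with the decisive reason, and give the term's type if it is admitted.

yes — z, w, u once each; derivable with no W/C/E; term : Q
usage: z: 1×, w: 1×, u: 1×
uses in reading order: z, w, u
typing: well-typed — term : Q
all disciplines: ordered ✓; linear ✓; affine ✓; relevant ✓; unrestricted ✓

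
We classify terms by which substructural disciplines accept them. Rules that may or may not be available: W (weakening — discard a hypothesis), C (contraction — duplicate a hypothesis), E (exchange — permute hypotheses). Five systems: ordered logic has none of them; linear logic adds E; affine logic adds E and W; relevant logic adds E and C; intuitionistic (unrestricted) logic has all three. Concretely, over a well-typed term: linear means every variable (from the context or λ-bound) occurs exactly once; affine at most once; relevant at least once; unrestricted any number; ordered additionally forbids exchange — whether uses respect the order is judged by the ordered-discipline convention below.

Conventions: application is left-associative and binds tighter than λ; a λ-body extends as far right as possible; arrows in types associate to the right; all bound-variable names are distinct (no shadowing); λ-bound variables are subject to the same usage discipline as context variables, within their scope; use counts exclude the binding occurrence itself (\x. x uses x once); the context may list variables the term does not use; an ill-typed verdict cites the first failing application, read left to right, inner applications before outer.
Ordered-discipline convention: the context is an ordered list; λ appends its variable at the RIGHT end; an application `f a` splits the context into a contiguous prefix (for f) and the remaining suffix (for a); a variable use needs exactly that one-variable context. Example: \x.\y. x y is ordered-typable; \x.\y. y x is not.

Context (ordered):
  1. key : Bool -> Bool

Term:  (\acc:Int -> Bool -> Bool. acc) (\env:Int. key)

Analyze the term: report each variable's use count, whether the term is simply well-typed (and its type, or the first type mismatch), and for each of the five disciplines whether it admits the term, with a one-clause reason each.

counts: key ×1, acc (λ-bound) ×1, env (λ-bound) ×0
uses in reading order: acc, key
typing: the term checks, with type Int -> Bool -> Bool
ordered: ✗ — needs weakening: env unused
linear: ✗ — needs weakening: env unused
affine: ✓ — at most one use each (key, acc, env)
relevant: ✗ — needs weakening: env unused
unrestricted: ✓ — typability at Int -> Bool -> Bool is all that's needed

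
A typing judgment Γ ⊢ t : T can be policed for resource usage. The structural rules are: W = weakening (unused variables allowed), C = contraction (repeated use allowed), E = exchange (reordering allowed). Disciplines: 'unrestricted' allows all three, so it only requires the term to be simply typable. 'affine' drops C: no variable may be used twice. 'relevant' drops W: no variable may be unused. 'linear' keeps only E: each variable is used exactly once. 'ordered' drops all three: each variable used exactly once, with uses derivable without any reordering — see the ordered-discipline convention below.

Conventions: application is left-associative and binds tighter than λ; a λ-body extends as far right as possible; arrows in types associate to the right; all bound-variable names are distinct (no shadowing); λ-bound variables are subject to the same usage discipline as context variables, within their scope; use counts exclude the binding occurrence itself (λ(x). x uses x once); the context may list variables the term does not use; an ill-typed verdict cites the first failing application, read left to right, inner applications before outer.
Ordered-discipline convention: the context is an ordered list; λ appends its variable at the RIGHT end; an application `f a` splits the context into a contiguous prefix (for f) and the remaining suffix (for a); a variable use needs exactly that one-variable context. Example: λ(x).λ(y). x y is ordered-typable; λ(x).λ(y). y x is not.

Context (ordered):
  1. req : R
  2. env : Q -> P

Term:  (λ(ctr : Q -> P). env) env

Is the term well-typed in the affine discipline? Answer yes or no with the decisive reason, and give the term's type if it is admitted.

no — uses contraction: env ×2
use counts: req: 0×; env: 2×; ctr [bound]: 0×
uses in reading order: env, env
typing: well-typed — term : Q -> P
per-discipline verdicts: ordered ✗; linear ✗; affine ✗; relevant ✗; unrestricted ✓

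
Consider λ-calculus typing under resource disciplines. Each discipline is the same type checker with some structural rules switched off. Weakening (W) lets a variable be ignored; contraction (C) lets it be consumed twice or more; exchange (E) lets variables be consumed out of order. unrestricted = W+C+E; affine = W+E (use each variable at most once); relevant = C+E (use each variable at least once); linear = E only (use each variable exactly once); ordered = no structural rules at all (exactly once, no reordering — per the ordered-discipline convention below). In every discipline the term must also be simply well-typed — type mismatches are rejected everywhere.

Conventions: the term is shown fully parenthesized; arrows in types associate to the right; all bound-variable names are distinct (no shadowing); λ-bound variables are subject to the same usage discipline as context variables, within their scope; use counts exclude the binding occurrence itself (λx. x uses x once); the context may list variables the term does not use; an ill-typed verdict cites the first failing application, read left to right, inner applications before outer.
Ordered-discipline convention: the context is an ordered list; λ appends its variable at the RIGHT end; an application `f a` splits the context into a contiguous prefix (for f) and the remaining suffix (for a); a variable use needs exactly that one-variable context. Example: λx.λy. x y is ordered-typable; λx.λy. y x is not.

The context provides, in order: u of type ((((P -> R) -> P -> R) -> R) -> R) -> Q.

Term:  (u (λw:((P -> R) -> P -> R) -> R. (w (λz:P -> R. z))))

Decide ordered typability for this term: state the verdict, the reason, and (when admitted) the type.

yes — u, w, z: once each, no exchange needed; term : Q
usage: u ×1, w (bound) ×1, z (bound) ×1
order of uses: u, w, z
typing: the term checks, with type Q
all disciplines: ordered ✓, linear ✓, affine ✓, relevant ✓, unrestricted ✓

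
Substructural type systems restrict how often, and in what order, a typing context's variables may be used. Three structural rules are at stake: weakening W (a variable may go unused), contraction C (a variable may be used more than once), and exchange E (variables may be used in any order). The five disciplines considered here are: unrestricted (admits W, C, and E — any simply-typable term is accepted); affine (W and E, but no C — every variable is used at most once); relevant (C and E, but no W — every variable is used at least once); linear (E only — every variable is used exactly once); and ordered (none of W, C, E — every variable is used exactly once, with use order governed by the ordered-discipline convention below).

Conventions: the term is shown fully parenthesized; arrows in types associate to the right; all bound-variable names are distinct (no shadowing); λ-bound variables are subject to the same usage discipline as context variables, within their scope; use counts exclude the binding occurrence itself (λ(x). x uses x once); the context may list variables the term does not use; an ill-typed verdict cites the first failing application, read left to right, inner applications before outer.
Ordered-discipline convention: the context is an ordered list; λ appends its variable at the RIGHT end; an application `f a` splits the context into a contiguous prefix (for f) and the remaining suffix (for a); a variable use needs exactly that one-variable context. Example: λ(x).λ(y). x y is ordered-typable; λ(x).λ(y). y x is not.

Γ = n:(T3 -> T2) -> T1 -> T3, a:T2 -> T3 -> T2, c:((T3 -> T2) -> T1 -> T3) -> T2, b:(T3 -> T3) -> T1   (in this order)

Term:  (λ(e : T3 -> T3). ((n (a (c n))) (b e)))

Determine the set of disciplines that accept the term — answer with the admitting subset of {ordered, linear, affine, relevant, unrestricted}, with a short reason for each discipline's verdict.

admitted in: relevant, unrestricted
usage: n: 2; a: 1; c: 1; b: 1; e [bound]: 1
left-to-right use order: n, a, c, n, b, e
typing: ✓ — (T3 -> T3) -> T3
ordered: ✗, repeated use of n ×2
linear: ✗, repeated use of n ×2
affine: ✗, repeated use of n ×2
relevant: ✓, n, a, c, b, e: all used, weakening unneeded
unrestricted: ✓, typability at (T3 -> T3) -> T3 is all that's needed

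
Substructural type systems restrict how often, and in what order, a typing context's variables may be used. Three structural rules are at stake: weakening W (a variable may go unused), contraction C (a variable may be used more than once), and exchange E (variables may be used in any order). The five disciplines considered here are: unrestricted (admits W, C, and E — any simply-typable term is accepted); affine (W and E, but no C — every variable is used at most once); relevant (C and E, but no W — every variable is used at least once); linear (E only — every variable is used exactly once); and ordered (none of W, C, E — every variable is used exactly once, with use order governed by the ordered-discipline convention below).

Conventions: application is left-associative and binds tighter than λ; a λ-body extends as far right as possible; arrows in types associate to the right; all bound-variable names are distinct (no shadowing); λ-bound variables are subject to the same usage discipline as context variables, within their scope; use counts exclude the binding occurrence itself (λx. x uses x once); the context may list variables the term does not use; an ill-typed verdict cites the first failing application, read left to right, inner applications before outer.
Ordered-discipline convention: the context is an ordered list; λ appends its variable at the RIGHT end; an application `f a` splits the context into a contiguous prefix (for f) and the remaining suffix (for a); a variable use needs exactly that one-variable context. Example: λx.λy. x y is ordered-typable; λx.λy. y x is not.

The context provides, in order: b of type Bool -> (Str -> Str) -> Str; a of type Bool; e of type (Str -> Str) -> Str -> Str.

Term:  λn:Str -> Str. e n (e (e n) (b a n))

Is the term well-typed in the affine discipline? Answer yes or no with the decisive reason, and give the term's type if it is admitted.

no — needs contraction — e ×3, n ×3
usage: b=1; a=1; e=3; n (bound)=3
uses in reading order: e, n, e, e, n, b, a, n
typing: well-typed — term : (Str -> Str) -> Str
per-discipline verdicts: ordered ✗ · linear ✗ · affine ✗ · relevant ✓ · unrestricted ✓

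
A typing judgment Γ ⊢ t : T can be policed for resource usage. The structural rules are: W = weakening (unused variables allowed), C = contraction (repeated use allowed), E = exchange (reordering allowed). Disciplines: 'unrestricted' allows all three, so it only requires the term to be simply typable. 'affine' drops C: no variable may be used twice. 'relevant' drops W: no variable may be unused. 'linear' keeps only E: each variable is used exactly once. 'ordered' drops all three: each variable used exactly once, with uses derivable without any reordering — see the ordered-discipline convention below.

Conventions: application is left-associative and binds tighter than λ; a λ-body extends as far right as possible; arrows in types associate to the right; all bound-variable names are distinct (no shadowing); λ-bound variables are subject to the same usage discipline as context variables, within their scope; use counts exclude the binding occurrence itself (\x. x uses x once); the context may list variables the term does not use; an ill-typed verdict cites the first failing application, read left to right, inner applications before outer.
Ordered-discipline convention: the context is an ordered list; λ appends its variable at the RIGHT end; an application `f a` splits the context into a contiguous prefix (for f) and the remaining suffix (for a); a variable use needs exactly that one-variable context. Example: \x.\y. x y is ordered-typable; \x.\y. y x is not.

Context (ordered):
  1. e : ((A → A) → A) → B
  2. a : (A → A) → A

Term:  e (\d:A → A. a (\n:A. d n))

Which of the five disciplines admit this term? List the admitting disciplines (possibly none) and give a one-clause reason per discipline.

admitting disciplines: ordered, linear, affine, relevant, unrestricted
usage: e: 1×; a: 1×; d (λ-bound): 1×; n (λ-bound): 1×
use order (left to right): e, a, d, n
typing: ✓ — B
ordered ✓ (e, a, d, n once each; derivable with no W/C/E)
linear ✓ (single use per variable (e, a, d, n))
affine ✓ (none of e, a, d, n used more than once)
relevant ✓ (none of e, a, d, n goes unused)
unrestricted ✓ (well-typed at B; no restrictions here)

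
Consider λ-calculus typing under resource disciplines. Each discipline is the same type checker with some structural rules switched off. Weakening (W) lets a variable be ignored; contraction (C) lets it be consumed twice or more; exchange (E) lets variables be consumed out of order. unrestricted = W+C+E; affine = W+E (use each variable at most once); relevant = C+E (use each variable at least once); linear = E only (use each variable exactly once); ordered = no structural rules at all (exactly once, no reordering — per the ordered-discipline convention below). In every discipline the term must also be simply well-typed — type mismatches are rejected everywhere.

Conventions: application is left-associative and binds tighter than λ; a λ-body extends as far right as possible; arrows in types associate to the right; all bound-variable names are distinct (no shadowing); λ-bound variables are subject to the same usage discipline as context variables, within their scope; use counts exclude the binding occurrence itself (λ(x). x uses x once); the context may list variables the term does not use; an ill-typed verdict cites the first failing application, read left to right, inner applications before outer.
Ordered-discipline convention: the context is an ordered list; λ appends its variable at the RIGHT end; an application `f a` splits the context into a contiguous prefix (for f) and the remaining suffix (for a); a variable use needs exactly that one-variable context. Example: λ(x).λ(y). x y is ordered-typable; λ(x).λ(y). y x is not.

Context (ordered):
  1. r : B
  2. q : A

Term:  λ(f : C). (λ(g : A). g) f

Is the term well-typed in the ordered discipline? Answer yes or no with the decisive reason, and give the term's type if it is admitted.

no — a type mismatch blocks all five
usage: r=0, q=0, f (λ-bound)=1, g (λ-bound)=1
use order (left to right): g, f
typing: ill-typed: argument of type C where A is required
across the five disciplines: ordered ✗ | linear ✗ | affine ✗ | relevant ✗ | unrestricted ✗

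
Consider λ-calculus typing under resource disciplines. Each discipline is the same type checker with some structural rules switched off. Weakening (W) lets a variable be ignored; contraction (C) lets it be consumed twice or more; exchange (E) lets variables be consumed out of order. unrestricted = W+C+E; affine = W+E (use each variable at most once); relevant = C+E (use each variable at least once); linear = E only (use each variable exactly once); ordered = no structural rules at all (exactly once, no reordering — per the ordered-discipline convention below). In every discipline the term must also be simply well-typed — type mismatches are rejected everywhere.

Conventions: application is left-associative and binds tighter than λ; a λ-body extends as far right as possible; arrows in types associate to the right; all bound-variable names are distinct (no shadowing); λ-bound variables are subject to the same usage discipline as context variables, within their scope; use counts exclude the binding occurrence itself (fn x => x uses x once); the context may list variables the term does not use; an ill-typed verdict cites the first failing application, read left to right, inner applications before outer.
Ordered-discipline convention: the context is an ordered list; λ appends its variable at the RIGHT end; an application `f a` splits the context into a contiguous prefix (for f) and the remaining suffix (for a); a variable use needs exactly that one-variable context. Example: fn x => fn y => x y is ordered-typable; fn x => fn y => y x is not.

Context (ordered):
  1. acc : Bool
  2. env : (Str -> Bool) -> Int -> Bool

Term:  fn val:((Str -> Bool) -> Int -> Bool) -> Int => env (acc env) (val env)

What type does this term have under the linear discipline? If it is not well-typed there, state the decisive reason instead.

not well-typed under linear — a type mismatch blocks all five
counts: acc ×1, env ×3, val [bound] ×1
order of uses: env, acc, env, val, env
typing: ill-typed: applying a non-function (Bool)
all disciplines: ordered ✗ · linear ✗ · affine ✗ · relevant ✗ · unrestricted ✗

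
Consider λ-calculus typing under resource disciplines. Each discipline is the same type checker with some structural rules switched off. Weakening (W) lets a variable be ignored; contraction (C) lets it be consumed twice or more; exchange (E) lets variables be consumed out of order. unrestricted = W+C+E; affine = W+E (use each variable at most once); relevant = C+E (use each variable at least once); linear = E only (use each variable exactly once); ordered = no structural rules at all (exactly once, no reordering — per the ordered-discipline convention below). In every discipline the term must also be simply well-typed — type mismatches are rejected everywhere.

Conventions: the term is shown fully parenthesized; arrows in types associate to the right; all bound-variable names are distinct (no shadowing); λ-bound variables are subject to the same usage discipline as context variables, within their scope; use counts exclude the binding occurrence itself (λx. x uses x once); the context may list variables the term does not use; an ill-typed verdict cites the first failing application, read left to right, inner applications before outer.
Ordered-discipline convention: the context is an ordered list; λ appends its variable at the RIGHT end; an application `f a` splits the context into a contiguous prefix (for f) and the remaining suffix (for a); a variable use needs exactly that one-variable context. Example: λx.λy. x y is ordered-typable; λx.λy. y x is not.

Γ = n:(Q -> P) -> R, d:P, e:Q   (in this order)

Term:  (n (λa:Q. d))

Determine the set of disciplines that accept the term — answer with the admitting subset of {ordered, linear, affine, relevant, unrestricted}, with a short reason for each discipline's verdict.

admitted by: affine, unrestricted
variable uses: n: 1×, d: 1×, e: 0×, a (bound): 0×
left-to-right use order: n, d
typing: well-typed at R
ordered: ✗ — needs weakening: e, a unused
linear: ✗ — needs weakening: e, a unused
affine: ✓ — no duplicate uses among n, d, e, a
relevant: ✗ — needs weakening: e, a unused
unrestricted: ✓ — well-typed at R; no restrictions here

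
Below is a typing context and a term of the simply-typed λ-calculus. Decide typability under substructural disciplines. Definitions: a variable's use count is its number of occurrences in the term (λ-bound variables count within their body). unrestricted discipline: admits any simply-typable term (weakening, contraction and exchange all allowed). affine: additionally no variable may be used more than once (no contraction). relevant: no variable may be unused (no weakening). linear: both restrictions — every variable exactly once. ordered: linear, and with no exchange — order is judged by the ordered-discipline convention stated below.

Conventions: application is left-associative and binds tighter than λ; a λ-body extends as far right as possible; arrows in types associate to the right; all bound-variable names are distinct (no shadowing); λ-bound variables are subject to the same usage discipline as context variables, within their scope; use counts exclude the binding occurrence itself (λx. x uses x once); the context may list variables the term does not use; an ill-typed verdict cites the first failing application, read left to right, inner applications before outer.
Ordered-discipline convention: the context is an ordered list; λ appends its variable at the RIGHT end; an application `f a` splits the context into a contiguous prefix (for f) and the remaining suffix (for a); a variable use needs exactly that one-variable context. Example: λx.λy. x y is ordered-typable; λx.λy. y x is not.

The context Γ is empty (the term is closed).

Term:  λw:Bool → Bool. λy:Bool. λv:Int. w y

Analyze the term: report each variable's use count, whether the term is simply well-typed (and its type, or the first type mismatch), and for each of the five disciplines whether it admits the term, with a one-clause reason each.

variable uses: w [bound]: 1; y [bound]: 1; v [bound]: 0
use order (left to right): w, y
typing: well-typed — term : (Bool → Bool) → Bool → Int → Bool
ordered ✗ (v left unused)
linear ✗ (v left unused)
affine ✓ (none of w, y, v used more than once)
relevant ✗ (v left unused)
unrestricted ✓ (well-typed at (Bool → Bool) → Bool → Int → Bool; no restrictions here)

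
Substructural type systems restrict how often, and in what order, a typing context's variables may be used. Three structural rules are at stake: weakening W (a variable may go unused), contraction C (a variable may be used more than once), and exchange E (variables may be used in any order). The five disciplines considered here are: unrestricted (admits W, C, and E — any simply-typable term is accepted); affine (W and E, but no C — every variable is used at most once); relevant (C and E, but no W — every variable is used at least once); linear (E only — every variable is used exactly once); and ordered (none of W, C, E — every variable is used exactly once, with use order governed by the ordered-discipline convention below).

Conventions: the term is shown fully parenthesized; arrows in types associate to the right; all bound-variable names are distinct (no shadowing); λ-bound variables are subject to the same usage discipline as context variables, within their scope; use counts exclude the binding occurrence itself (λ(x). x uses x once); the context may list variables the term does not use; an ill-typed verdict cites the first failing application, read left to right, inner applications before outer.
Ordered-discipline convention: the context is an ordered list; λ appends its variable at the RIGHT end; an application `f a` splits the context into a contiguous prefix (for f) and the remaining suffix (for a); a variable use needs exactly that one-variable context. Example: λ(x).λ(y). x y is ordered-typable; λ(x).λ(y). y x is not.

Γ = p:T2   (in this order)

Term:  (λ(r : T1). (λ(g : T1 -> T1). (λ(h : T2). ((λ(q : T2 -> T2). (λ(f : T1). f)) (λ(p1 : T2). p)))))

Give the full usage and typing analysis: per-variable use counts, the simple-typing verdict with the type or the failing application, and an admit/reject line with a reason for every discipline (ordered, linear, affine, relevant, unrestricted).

use counts: p=1, r (bound)=0, g (bound)=0, h (bound)=0, q (bound)=0, f (bound)=1, p1 (bound)=0
uses in reading order: f, p
typing: the term checks, with type T1 -> (T1 -> T1) -> T2 -> T1 -> T1
ordered ✗ (unused: r, g, h, q, p1 — weakening required)
linear ✗ (unused: r, g, h, q, p1 — weakening required)
affine ✓ (no duplicate uses among p, r, g, h, q, f, p1)
relevant ✗ (unused: r, g, h, q, p1 — weakening required)
unrestricted ✓ (well-typed at T1 -> (T1 -> T1) -> T2 -> T1 -> T1; no restrictions here)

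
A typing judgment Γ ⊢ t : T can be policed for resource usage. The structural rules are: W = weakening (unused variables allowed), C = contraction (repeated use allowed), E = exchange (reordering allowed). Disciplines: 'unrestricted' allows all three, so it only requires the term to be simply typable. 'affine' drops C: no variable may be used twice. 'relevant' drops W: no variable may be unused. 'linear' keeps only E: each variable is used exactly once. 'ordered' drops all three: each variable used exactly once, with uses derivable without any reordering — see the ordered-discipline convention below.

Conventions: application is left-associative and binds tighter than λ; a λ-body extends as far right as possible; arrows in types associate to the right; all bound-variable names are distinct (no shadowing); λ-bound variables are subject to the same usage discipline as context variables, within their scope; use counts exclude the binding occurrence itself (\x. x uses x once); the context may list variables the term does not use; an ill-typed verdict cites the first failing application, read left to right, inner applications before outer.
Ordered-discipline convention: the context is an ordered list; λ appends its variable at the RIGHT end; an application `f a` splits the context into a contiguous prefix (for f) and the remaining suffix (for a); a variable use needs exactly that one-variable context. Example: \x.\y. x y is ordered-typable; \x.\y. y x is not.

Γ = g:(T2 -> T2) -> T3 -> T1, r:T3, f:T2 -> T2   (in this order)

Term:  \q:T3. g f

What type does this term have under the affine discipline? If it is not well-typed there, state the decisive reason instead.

term : T3 -> T3 -> T1
usage: g: 1×, r: 0×, f: 1×, q [bound]: 0×
left-to-right use order: g, f
typing: ✓ — T3 -> T3 -> T1
all disciplines: ordered ✗; linear ✗; affine ✓; relevant ✗; unrestricted ✓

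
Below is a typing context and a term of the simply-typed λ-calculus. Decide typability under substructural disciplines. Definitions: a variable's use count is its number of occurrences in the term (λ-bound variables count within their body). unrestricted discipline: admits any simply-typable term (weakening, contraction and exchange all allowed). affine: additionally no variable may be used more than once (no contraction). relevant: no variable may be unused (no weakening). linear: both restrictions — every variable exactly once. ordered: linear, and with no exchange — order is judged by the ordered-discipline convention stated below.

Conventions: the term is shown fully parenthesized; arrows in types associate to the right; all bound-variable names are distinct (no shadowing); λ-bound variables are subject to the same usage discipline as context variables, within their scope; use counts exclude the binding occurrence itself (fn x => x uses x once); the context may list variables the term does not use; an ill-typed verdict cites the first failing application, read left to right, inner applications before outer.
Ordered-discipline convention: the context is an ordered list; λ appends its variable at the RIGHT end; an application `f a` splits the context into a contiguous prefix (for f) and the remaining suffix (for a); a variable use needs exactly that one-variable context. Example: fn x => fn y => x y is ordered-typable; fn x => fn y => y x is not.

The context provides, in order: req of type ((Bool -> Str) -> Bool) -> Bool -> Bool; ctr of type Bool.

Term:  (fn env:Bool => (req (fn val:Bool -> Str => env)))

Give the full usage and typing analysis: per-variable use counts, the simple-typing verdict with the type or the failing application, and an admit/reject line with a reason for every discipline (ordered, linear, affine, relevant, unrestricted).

usage: req: 1×, ctr: 0×, env (λ-bound): 1×, val (λ-bound): 0×
use order (left to right): req, env
typing: ✓ — Bool -> Bool -> Bool
ordered: ✗, needs weakening: ctr, val unused
linear: ✗, needs weakening: ctr, val unused
affine: ✓, req, ctr, env, val: no repeats, contraction unneeded
relevant: ✗, needs weakening: ctr, val unused
unrestricted: ✓, simply typable at Bool -> Bool -> Bool; W, C, E all held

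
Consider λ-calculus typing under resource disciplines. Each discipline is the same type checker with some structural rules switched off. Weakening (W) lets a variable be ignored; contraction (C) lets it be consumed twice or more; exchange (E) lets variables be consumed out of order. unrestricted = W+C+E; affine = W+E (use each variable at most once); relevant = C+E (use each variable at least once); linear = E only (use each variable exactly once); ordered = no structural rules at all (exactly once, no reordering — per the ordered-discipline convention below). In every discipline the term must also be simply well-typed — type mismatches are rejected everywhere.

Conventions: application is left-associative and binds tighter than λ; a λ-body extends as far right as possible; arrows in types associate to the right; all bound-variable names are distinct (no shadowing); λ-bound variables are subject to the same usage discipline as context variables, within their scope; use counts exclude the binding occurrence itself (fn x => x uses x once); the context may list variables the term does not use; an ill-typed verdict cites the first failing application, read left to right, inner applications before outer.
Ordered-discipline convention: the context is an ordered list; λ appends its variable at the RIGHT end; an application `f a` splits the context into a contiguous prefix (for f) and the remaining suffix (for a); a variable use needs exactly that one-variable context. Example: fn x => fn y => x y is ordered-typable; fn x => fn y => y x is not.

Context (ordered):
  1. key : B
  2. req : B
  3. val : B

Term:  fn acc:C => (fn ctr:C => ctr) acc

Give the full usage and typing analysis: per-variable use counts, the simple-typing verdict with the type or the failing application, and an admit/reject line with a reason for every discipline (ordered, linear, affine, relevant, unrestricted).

use counts: key=0, req=0, val=0, acc (bound)=1, ctr (bound)=1
order of uses: ctr, acc
typing: well-typed at C -> C
ordered: ✗, key, req, val never used (weakening)
linear: ✗, key, req, val never used (weakening)
affine: ✓, no duplicate uses among key, req, val, acc, ctr
relevant: ✗, key, req, val never used (weakening)
unrestricted: ✓, typability at C -> C is all that's needed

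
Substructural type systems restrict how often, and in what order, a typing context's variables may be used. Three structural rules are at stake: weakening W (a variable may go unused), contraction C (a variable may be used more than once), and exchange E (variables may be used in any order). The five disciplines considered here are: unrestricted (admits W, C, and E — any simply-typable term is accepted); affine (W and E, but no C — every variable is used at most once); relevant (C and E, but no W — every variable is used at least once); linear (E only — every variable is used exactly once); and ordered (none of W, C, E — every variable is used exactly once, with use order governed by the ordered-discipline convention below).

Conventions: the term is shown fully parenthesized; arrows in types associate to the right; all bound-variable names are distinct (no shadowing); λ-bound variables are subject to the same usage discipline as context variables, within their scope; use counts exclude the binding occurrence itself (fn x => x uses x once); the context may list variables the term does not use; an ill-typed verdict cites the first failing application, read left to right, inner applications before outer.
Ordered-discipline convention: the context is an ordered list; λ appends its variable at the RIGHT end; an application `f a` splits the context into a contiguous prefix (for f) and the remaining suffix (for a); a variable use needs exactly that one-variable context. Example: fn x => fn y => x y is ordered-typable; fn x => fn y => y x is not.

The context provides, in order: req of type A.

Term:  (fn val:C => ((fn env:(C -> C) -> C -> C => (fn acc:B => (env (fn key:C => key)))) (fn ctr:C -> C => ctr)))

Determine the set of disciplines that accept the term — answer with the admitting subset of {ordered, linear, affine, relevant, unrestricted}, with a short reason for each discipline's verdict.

admitting disciplines: affine, unrestricted
variable uses: req=0; val (λ-bound)=0; env (λ-bound)=1; acc (λ-bound)=0; key (λ-bound)=1; ctr (λ-bound)=1
use order (left to right): env, key, ctr
typing: ✓ — C -> B -> C -> C
ordered: ✗ — needs weakening: req, val, acc unused
linear: ✗ — needs weakening: req, val, acc unused
affine: ✓ — req, val, env, acc, key, ctr: no repeats, contraction unneeded
relevant: ✗ — needs weakening: req, val, acc unused
unrestricted: ✓ — well-typed at C -> B -> C -> C; no restrictions here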